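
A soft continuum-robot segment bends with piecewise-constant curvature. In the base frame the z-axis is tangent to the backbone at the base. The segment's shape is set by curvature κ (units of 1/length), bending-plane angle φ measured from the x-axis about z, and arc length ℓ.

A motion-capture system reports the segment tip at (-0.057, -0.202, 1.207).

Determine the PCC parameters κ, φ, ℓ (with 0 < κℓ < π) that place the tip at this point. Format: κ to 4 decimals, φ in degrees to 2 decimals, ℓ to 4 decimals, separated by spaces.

0.2797 254.24 1.2312

ρ = √(x²+y²) = √(-0.057² + -0.202²) = 0.20989
φ = atan2(y, x) mod 360° = atan2(-0.202, -0.057) = 254.2421°
|p|² = ρ² + z² = 0.20989² + 1.207² = 1.50090
κ = 2ρ / |p|² = 2×0.20989 / 1.50090 = 0.27968
θ = 2·atan2(ρ, z) = 2·atan2(0.20989, 1.207) = 0.34434 rad
ℓ = θ/κ = 0.34434/0.27968 = 1.23119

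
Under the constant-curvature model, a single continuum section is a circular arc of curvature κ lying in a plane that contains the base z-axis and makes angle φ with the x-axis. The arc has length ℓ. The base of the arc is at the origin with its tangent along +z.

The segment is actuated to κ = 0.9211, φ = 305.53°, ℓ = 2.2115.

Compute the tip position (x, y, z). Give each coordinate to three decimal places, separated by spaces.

0.915 -1.281 0.970

θ = κ·ℓ = 0.9211 × 2.2115 = 2.03701 rad
ρ = (1 − cos θ)/κ = (1 − -0.44951)/0.9211 = 1.57367
z = sin θ / κ = 0.89328/0.9211 = 0.96979
x = ρ cos φ = 1.57367 × cos(305.53°) = 0.91451
y = ρ sin φ = 1.57367 × sin(305.53°) = -1.28067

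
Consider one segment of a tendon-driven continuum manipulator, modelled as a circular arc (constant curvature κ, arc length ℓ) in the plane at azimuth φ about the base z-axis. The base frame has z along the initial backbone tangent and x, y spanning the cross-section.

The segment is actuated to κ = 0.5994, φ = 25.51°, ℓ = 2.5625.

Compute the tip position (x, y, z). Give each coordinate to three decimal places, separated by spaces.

θ = κ·ℓ = 0.5994 × 2.5625 = 1.53596 rad
ρ = (1 − cos θ)/κ = (1 − 0.03483)/0.5994 = 1.61023
z = sin θ / κ = 0.99939/0.5994 = 1.66732
x = ρ cos φ = 1.61023 × cos(25.51°) = 1.45325
y = ρ sin φ = 1.61023 × sin(25.51°) = 0.69348

1.453 0.693 1.667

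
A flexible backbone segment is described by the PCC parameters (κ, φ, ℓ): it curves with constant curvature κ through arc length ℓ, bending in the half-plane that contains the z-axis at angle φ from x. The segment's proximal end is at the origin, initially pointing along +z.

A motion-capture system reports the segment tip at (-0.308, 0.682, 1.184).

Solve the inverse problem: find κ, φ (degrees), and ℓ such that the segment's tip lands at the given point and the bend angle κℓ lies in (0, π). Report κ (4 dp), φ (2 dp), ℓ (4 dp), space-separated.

0.7629 114.30 1.4777

ρ = √(x²+y²) = √(-0.308² + 0.682²) = 0.74832
φ = atan2(y, x) mod 360° = atan2(0.682, -0.308) = 114.3045°
|p|² = ρ² + z² = 0.74832² + 1.184² = 1.96184
κ = 2ρ / |p|² = 2×0.74832 / 1.96184 = 0.76288
θ = 2·atan2(ρ, z) = 2·atan2(0.74832, 1.184) = 1.12728 rad
ℓ = θ/κ = 1.12728/0.76288 = 1.47766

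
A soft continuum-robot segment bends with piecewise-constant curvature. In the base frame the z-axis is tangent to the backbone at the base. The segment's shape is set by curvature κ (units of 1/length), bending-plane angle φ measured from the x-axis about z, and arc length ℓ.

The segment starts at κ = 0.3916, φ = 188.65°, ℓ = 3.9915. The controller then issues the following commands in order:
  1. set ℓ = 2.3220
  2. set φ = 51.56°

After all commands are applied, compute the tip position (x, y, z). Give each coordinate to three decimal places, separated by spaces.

initial: κ=0.3916, φ=188.65°, ℓ=3.9915
cmd 1: set ℓ=2.3220 → (κ,φ,ℓ)=(0.3916,188.65°,2.3220) → tip=(-0.9737,-0.1481,2.0150)
cmd 2: set φ=51.56° → (κ,φ,ℓ)=(0.3916,51.56°,2.3220) → tip=(0.6123,0.7715,2.0150)

0.612 0.771 2.015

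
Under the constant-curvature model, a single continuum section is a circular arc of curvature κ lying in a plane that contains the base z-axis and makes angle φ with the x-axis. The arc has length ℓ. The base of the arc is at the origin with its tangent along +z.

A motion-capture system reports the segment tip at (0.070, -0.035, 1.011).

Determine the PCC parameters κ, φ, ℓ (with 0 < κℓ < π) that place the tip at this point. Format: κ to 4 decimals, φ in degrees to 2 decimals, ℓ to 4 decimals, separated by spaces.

ρ = √(x²+y²) = √(0.070² + -0.035²) = 0.07826
φ = atan2(y, x) mod 360° = atan2(-0.035, 0.070) = 333.4349°
|p|² = ρ² + z² = 0.07826² + 1.011² = 1.02825
κ = 2ρ / |p|² = 2×0.07826 / 1.02825 = 0.15223
θ = 2·atan2(ρ, z) = 2·atan2(0.07826, 1.011) = 0.15451 rad
ℓ = θ/κ = 0.15451/0.15223 = 1.01503

0.1522 333.43 1.0150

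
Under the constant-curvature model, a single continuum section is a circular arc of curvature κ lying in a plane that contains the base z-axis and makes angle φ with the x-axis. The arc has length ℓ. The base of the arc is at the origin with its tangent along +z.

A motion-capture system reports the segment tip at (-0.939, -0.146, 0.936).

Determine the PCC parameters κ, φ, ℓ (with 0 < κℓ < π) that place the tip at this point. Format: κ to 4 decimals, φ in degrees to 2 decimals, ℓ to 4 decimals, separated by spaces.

ρ = √(x²+y²) = √(-0.939² + -0.146²) = 0.95028
φ = atan2(y, x) mod 360° = atan2(-0.146, -0.939) = 188.8378°
|p|² = ρ² + z² = 0.95028² + 0.936² = 1.77913
κ = 2ρ / |p|² = 2×0.95028 / 1.77913 = 1.06825
θ = 2·atan2(ρ, z) = 2·atan2(0.95028, 0.936) = 1.58594 rad
ℓ = θ/κ = 1.58594/1.06825 = 1.48461

1.0683 188.84 1.4846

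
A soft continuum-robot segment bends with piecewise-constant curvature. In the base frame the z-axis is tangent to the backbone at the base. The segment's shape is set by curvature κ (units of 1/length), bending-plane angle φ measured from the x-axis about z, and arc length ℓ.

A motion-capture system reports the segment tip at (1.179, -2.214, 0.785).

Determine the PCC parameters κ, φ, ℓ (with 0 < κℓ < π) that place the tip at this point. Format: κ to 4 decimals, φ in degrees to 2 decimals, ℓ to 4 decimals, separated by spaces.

0.7262 298.04 3.4907

ρ = √(x²+y²) = √(1.179² + -2.214²) = 2.50835
φ = atan2(y, x) mod 360° = atan2(-2.214, 1.179) = 298.0362°
|p|² = ρ² + z² = 2.50835² + 0.785² = 6.90806
κ = 2ρ / |p|² = 2×2.50835 / 6.90806 = 0.72621
θ = 2·atan2(ρ, z) = 2·atan2(2.50835, 0.785) = 2.53500 rad
ℓ = θ/κ = 2.53500/0.72621 = 3.49072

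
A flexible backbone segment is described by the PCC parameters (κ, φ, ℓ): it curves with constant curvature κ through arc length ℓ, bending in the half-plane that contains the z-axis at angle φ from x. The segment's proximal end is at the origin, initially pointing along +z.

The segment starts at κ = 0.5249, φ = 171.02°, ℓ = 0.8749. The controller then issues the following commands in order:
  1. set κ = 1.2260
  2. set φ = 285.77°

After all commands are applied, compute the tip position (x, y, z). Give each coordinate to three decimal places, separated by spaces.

0.116 -0.410 0.717

initial: κ=0.5249, φ=171.02°, ℓ=0.8749
cmd 1: set κ=1.2260 → (κ,φ,ℓ)=(1.2260,171.02°,0.8749) → tip=(-0.4207,0.0665,0.7165)
cmd 2: set φ=285.77° → (κ,φ,ℓ)=(1.2260,285.77°,0.8749) → tip=(0.1158,-0.4099,0.7165)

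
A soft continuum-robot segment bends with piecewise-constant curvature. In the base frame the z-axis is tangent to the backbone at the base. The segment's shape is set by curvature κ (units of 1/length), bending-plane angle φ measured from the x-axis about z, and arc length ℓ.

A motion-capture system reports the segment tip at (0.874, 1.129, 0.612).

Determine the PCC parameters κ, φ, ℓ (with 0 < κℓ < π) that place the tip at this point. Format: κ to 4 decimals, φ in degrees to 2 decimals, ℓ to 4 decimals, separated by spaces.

ρ = √(x²+y²) = √(0.874² + 1.129²) = 1.42777
φ = atan2(y, x) mod 360° = atan2(1.129, 0.874) = 52.2552°
|p|² = ρ² + z² = 1.42777² + 0.612² = 2.41306
κ = 2ρ / |p|² = 2×1.42777 / 2.41306 = 1.18337
θ = 2·atan2(ρ, z) = 2·atan2(1.42777, 0.612) = 2.33169 rad
ℓ = θ/κ = 2.33169/1.18337 = 1.97039

1.1834 52.26 1.9704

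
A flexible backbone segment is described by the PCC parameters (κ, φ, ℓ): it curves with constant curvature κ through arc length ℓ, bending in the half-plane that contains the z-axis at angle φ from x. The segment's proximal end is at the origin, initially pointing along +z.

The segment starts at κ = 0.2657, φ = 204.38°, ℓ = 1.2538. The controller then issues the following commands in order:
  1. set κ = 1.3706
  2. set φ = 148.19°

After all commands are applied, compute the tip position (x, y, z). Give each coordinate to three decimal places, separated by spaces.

initial: κ=0.2657, φ=204.38°, ℓ=1.2538
cmd 1: set κ=1.3706 → (κ,φ,ℓ)=(1.3706,204.38°,1.2538) → tip=(-0.7623,-0.3455,0.7217)
cmd 2: set φ=148.19° → (κ,φ,ℓ)=(1.3706,148.19°,1.2538) → tip=(-0.7112,0.4412,0.7217)

-0.711 0.441 0.722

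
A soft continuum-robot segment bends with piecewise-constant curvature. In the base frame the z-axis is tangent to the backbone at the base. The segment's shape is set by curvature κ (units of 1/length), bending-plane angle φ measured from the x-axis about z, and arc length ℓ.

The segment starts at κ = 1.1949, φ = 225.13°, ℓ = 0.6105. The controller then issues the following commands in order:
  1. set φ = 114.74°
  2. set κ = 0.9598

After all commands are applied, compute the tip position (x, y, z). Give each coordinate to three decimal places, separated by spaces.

-0.073 0.158 0.576

initial: κ=1.1949, φ=225.13°, ℓ=0.6105
cmd 1: set φ=114.74° → (κ,φ,ℓ)=(1.1949,114.74°,0.6105) → tip=(-0.0891,0.1934,0.5578)
cmd 2: set κ=0.9598 → (κ,φ,ℓ)=(0.9598,114.74°,0.6105) → tip=(-0.0727,0.1579,0.5762)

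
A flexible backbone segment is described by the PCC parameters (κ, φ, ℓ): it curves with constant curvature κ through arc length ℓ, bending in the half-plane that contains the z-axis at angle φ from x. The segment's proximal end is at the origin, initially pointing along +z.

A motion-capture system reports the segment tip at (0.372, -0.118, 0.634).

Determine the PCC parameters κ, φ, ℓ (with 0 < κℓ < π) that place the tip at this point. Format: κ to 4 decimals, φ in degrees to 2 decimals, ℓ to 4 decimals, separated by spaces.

1.4082 342.40 0.7837

ρ = √(x²+y²) = √(0.372² + -0.118²) = 0.39027
φ = atan2(y, x) mod 360° = atan2(-0.118, 0.372) = 342.4007°
|p|² = ρ² + z² = 0.39027² + 0.634² = 0.55426
κ = 2ρ / |p|² = 2×0.39027 / 0.55426 = 1.40823
θ = 2·atan2(ρ, z) = 2·atan2(0.39027, 0.634) = 1.10357 rad
ℓ = θ/κ = 1.10357/1.40823 = 0.78365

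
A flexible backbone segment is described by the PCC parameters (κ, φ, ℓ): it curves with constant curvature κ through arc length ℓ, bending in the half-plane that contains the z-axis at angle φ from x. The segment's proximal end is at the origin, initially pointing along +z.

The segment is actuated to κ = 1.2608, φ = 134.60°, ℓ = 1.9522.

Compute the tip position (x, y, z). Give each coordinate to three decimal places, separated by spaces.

-0.990 1.004 0.499

θ = κ·ℓ = 1.2608 × 1.9522 = 2.46133 rad
ρ = (1 − cos θ)/κ = (1 − -0.77741)/1.2608 = 1.40975
z = sin θ / κ = 0.62899/1.2608 = 0.49889
x = ρ cos φ = 1.40975 × cos(134.60°) = -0.98986
y = ρ sin φ = 1.40975 × sin(134.60°) = 1.00378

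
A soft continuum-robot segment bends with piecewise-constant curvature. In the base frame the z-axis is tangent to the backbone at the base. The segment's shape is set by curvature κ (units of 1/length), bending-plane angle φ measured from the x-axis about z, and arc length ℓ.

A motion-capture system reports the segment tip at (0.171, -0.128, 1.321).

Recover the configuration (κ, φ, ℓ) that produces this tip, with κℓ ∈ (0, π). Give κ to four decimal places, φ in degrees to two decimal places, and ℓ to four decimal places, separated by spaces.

0.2386 323.18 1.3439

ρ = √(x²+y²) = √(0.171² + -0.128²) = 0.21360
φ = atan2(y, x) mod 360° = atan2(-0.128, 0.171) = 323.1838°
|p|² = ρ² + z² = 0.21360² + 1.321² = 1.79067
κ = 2ρ / |p|² = 2×0.21360 / 1.79067 = 0.23857
θ = 2·atan2(ρ, z) = 2·atan2(0.21360, 1.321) = 0.32062 rad
ℓ = θ/κ = 0.32062/0.23857 = 1.34391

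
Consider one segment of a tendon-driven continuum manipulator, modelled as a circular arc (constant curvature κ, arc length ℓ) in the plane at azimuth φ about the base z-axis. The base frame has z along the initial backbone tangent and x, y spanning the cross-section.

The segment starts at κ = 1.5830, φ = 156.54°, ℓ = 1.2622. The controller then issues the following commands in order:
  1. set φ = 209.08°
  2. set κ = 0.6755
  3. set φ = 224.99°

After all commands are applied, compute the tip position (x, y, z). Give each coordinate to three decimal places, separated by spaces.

-0.358 -0.358 1.115

initial: κ=1.5830, φ=156.54°, ℓ=1.2622
cmd 1: set φ=209.08° → (κ,φ,ℓ)=(1.5830,209.08°,1.2622) → tip=(-0.7809,-0.4343,0.5749)
cmd 2: set κ=0.6755 → (κ,φ,ℓ)=(0.6755,209.08°,1.2622) → tip=(-0.4424,-0.2461,1.1147)
cmd 3: set φ=224.99° → (κ,φ,ℓ)=(0.6755,224.99°,1.2622) → tip=(-0.3580,-0.3579,1.1147)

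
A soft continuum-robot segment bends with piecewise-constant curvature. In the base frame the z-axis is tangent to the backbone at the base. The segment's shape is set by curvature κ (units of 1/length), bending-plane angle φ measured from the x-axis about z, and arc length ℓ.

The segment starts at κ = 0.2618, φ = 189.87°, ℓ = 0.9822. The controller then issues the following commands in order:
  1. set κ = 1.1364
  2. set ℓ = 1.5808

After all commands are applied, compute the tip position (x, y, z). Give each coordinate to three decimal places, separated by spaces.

-1.061 -0.185 0.858

initial: κ=0.2618, φ=189.87°, ℓ=0.9822
cmd 1: set κ=1.1364 → (κ,φ,ℓ)=(1.1364,189.87°,0.9822) → tip=(-0.4862,-0.0846,0.7906)
cmd 2: set ℓ=1.5808 → (κ,φ,ℓ)=(1.1364,189.87°,1.5808) → tip=(-1.0609,-0.1846,0.8577)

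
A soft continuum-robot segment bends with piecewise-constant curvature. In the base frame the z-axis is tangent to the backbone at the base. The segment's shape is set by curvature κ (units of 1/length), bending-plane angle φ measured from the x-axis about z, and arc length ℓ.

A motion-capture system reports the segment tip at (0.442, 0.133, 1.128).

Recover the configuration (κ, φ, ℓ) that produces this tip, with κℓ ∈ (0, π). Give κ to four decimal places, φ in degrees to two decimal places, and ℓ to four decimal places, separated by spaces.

0.6215 16.75 1.2500

ρ = √(x²+y²) = √(0.442² + 0.133²) = 0.46158
φ = atan2(y, x) mod 360° = atan2(0.133, 0.442) = 16.7468°
|p|² = ρ² + z² = 0.46158² + 1.128² = 1.48544
κ = 2ρ / |p|² = 2×0.46158 / 1.48544 = 0.62147
θ = 2·atan2(ρ, z) = 2·atan2(0.46158, 1.128) = 0.77682 rad
ℓ = θ/κ = 0.77682/0.62147 = 1.24998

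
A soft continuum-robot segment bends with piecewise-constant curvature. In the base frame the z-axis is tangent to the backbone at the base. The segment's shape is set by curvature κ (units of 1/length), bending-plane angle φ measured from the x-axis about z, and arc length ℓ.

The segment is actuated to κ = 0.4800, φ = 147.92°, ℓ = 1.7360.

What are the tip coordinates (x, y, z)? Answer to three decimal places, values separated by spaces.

θ = κ·ℓ = 0.4800 × 1.7360 = 0.83328 rad
ρ = (1 − cos θ)/κ = (1 − 0.67245)/0.4800 = 0.68239
z = sin θ / κ = 0.74014/0.4800 = 1.54196
x = ρ cos φ = 0.68239 × cos(147.92°) = -0.57820
y = ρ sin φ = 0.68239 × sin(147.92°) = 0.36242

-0.578 0.362 1.542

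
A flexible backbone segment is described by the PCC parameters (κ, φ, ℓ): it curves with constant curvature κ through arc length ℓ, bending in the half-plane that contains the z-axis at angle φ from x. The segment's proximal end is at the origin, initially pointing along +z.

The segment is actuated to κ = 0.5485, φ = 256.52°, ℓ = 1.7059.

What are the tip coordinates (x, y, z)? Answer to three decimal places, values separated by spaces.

-0.173 -0.721 1.468

θ = κ·ℓ = 0.5485 × 1.7059 = 0.93569 rad
ρ = (1 − cos θ)/κ = (1 − 0.59327)/0.5485 = 0.74154
z = sin θ / κ = 0.80501/0.5485 = 1.46765
x = ρ cos φ = 0.74154 × cos(256.52°) = -0.17286
y = ρ sin φ = 0.74154 × sin(256.52°) = -0.72111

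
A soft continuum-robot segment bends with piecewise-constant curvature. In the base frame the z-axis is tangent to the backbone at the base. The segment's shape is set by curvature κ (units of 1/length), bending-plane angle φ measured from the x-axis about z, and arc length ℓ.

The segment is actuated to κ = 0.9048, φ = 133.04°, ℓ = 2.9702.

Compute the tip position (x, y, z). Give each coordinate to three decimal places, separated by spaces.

-1.432 1.534 0.485

θ = κ·ℓ = 0.9048 × 2.9702 = 2.68744 rad
ρ = (1 − cos θ)/κ = (1 − -0.89863)/0.9048 = 2.09840
z = sin θ / κ = 0.43870/0.9048 = 0.48486
x = ρ cos φ = 2.09840 × cos(133.04°) = -1.43218
y = ρ sin φ = 2.09840 × sin(133.04°) = 1.53367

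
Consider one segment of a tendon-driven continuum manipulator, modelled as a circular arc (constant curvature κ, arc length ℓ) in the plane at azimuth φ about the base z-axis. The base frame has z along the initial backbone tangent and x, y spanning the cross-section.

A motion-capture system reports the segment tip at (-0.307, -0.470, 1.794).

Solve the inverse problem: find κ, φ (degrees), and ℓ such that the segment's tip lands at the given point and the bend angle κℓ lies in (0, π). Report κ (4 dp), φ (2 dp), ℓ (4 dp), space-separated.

ρ = √(x²+y²) = √(-0.307² + -0.470²) = 0.56138
φ = atan2(y, x) mod 360° = atan2(-0.470, -0.307) = 236.8478°
|p|² = ρ² + z² = 0.56138² + 1.794² = 3.53358
κ = 2ρ / |p|² = 2×0.56138 / 3.53358 = 0.31774
θ = 2·atan2(ρ, z) = 2·atan2(0.56138, 1.794) = 0.60654 rad
ℓ = θ/κ = 0.60654/0.31774 = 1.90891

0.3177 236.85 1.9089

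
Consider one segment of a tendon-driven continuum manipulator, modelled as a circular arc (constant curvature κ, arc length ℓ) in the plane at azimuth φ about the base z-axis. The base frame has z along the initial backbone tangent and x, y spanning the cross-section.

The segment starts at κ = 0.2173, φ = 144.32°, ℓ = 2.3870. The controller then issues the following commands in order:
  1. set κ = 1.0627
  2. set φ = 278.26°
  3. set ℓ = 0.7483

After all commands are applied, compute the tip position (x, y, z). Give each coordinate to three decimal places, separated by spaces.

0.041 -0.279 0.672

initial: κ=0.2173, φ=144.32°, ℓ=2.3870
cmd 1: set κ=1.0627 → (κ,φ,ℓ)=(1.0627,144.32°,2.3870) → tip=(-1.3931,1.0003,0.5351)
cmd 2: set φ=278.26° → (κ,φ,ℓ)=(1.0627,278.26°,2.3870) → tip=(0.2464,-1.6972,0.5351)
cmd 3: set ℓ=0.7483 → (κ,φ,ℓ)=(1.0627,278.26°,0.7483) → tip=(0.0405,-0.2793,0.6719)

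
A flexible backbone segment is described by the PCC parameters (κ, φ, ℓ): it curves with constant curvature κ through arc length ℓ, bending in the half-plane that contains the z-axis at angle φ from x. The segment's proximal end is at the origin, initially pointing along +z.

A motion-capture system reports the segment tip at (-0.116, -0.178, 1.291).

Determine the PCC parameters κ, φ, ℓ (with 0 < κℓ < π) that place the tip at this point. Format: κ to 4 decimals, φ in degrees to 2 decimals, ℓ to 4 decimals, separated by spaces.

ρ = √(x²+y²) = √(-0.116² + -0.178²) = 0.21246
φ = atan2(y, x) mod 360° = atan2(-0.178, -0.116) = 236.9083°
|p|² = ρ² + z² = 0.21246² + 1.291² = 1.71182
κ = 2ρ / |p|² = 2×0.21246 / 1.71182 = 0.24823
θ = 2·atan2(ρ, z) = 2·atan2(0.21246, 1.291) = 0.32622 rad
ℓ = θ/κ = 0.32622/0.24823 = 1.31419

0.2482 236.91 1.3142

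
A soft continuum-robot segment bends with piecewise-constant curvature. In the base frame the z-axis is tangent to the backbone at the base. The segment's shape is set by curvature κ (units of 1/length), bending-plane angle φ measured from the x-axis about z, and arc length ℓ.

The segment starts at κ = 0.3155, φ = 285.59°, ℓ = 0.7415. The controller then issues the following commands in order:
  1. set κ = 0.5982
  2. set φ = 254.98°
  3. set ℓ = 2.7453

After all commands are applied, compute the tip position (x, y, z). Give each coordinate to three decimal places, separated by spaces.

-0.464 -1.730 1.667

initial: κ=0.3155, φ=285.59°, ℓ=0.7415
cmd 1: set κ=0.5982 → (κ,φ,ℓ)=(0.5982,285.59°,0.7415) → tip=(0.0435,-0.1558,0.7174)
cmd 2: set φ=254.98° → (κ,φ,ℓ)=(0.5982,254.98°,0.7415) → tip=(-0.0419,-0.1562,0.7174)
cmd 3: set ℓ=2.7453 → (κ,φ,ℓ)=(0.5982,254.98°,2.7453) → tip=(-0.4642,-1.7298,1.6674)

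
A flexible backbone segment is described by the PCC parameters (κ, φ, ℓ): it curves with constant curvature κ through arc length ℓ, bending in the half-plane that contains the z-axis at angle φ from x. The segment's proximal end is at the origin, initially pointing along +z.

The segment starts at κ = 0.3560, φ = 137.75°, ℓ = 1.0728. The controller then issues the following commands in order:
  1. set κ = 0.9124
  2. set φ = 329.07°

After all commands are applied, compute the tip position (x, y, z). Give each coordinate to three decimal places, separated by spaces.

0.416 -0.249 0.910

initial: κ=0.3560, φ=137.75°, ℓ=1.0728
cmd 1: set κ=0.9124 → (κ,φ,ℓ)=(0.9124,137.75°,1.0728) → tip=(-0.3586,0.3257,0.9095)
cmd 2: set φ=329.07° → (κ,φ,ℓ)=(0.9124,329.07°,1.0728) → tip=(0.4155,-0.2490,0.9095)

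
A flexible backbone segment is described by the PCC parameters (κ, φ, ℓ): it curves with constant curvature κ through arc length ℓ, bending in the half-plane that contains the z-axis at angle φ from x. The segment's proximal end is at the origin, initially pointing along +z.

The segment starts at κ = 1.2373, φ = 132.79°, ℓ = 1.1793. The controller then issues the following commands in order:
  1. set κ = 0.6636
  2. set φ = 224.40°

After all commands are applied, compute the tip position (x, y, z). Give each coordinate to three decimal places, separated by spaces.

-0.313 -0.307 1.063

initial: κ=1.2373, φ=132.79°, ℓ=1.1793
cmd 1: set κ=0.6636 → (κ,φ,ℓ)=(0.6636,132.79°,1.1793) → tip=(-0.2978,0.3217,1.0626)
cmd 2: set φ=224.40° → (κ,φ,ℓ)=(0.6636,224.40°,1.1793) → tip=(-0.3132,-0.3067,1.0626)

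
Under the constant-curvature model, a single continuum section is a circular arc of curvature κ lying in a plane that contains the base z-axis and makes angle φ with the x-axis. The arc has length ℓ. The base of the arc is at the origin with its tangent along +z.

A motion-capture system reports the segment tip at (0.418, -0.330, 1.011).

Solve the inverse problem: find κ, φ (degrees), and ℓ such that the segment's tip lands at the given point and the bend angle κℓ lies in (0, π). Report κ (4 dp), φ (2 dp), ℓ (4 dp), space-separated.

ρ = √(x²+y²) = √(0.418² + -0.330²) = 0.53256
φ = atan2(y, x) mod 360° = atan2(-0.330, 0.418) = 321.7098°
|p|² = ρ² + z² = 0.53256² + 1.011² = 1.30574
κ = 2ρ / |p|² = 2×0.53256 / 1.30574 = 0.81572
θ = 2·atan2(ρ, z) = 2·atan2(0.53256, 1.011) = 0.96967 rad
ℓ = θ/κ = 0.96967/0.81572 = 1.18872

0.8157 321.71 1.1887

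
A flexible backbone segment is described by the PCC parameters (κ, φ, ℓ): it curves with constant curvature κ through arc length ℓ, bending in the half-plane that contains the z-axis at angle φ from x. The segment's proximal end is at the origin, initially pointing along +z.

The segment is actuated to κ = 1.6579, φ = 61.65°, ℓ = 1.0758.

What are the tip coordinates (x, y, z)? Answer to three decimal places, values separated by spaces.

θ = κ·ℓ = 1.6579 × 1.0758 = 1.78357 rad
ρ = (1 − cos θ)/κ = (1 − -0.21117)/1.6579 = 0.73055
z = sin θ / κ = 0.97745/1.6579 = 0.58957
x = ρ cos φ = 0.73055 × cos(61.65°) = 0.34690
y = ρ sin φ = 0.73055 × sin(61.65°) = 0.64293

0.347 0.643 0.590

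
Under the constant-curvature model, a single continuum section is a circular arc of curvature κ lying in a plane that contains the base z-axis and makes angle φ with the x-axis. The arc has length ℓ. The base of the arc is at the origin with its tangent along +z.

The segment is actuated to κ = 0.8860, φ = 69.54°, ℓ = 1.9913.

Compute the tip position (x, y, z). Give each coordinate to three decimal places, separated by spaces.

θ = κ·ℓ = 0.8860 × 1.9913 = 1.76429 rad
ρ = (1 − cos θ)/κ = (1 − -0.19229)/0.8860 = 1.34570
z = sin θ / κ = 0.98134/0.8860 = 1.10761
x = ρ cos φ = 1.34570 × cos(69.54°) = 0.47039
y = ρ sin φ = 1.34570 × sin(69.54°) = 1.26081

0.470 1.261 1.108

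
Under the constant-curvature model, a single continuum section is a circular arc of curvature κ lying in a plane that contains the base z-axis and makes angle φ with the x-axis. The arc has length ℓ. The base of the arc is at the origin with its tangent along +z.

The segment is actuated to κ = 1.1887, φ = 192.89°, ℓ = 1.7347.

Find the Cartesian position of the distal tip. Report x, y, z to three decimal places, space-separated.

-1.207 -0.276 0.742

θ = κ·ℓ = 1.1887 × 1.7347 = 2.06204 rad
ρ = (1 − cos θ)/κ = (1 − -0.47172)/1.1887 = 1.23809
z = sin θ / κ = 0.88175/1.1887 = 0.74177
x = ρ cos φ = 1.23809 × cos(192.89°) = -1.20689
y = ρ sin φ = 1.23809 × sin(192.89°) = -0.27619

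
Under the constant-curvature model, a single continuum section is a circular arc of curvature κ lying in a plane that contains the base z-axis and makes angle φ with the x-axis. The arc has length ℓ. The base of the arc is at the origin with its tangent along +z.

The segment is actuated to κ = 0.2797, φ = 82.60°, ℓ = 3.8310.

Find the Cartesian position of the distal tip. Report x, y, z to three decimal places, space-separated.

0.240 1.848 3.139

θ = κ·ℓ = 0.2797 × 3.8310 = 1.07153 rad
ρ = (1 − cos θ)/κ = (1 − 0.47878)/0.2797 = 1.86349
z = sin θ / κ = 0.87793/0.2797 = 3.13884
x = ρ cos φ = 1.86349 × cos(82.60°) = 0.24001
y = ρ sin φ = 1.86349 × sin(82.60°) = 1.84797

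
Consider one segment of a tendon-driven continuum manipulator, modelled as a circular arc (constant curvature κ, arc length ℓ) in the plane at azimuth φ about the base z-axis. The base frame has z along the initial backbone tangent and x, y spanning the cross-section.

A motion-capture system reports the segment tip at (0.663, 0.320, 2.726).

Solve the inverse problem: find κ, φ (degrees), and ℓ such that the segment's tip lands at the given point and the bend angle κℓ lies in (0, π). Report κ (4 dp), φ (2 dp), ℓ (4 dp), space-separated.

ρ = √(x²+y²) = √(0.663² + 0.320²) = 0.73619
φ = atan2(y, x) mod 360° = atan2(0.320, 0.663) = 25.7645°
|p|² = ρ² + z² = 0.73619² + 2.726² = 7.97304
κ = 2ρ / |p|² = 2×0.73619 / 7.97304 = 0.18467
θ = 2·atan2(ρ, z) = 2·atan2(0.73619, 2.726) = 0.52754 rad
ℓ = θ/κ = 0.52754/0.18467 = 2.85667

0.1847 25.76 2.8567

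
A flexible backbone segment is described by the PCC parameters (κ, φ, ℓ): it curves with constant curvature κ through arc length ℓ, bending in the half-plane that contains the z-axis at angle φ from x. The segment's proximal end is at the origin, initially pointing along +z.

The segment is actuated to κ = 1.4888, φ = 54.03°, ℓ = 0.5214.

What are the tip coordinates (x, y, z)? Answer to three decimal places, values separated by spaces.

θ = κ·ℓ = 1.4888 × 0.5214 = 0.77626 rad
ρ = (1 − cos θ)/κ = (1 − 0.71354)/1.4888 = 0.19241
z = sin θ / κ = 0.70062/1.4888 = 0.47059
x = ρ cos φ = 0.19241 × cos(54.03°) = 0.11301
y = ρ sin φ = 0.19241 × sin(54.03°) = 0.15572

0.113 0.156 0.471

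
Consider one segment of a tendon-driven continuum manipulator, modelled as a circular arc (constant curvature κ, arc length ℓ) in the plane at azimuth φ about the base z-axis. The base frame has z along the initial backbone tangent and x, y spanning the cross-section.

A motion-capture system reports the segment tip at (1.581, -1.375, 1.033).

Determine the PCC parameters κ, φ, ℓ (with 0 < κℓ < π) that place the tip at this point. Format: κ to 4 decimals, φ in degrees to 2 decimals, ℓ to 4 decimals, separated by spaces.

0.7679 318.99 2.8982

ρ = √(x²+y²) = √(1.581² + -1.375²) = 2.09528
φ = atan2(y, x) mod 360° = atan2(-1.375, 1.581) = 318.9864°
|p|² = ρ² + z² = 2.09528² + 1.033² = 5.45727
κ = 2ρ / |p|² = 2×2.09528 / 5.45727 = 0.76788
θ = 2·atan2(ρ, z) = 2·atan2(2.09528, 1.033) = 2.22551 rad
ℓ = θ/κ = 2.22551/0.76788 = 2.89823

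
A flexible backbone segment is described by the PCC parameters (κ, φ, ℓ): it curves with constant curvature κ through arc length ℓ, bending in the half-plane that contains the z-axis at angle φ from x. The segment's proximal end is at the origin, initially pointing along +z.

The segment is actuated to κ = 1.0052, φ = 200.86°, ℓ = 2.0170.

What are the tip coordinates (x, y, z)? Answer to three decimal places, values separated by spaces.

-1.340 -0.510 0.893

θ = κ·ℓ = 1.0052 × 2.0170 = 2.02749 rad
ρ = (1 − cos θ)/κ = (1 − -0.44098)/1.0052 = 1.43353
z = sin θ / κ = 0.89752/1.0052 = 0.89287
x = ρ cos φ = 1.43353 × cos(200.86°) = -1.33956
y = ρ sin φ = 1.43353 × sin(200.86°) = -0.51046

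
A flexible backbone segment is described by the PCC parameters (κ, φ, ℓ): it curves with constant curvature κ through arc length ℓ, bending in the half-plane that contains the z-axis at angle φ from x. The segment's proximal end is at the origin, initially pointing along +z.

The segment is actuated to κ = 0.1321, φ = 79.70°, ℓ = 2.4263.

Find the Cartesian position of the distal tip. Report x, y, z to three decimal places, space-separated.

θ = κ·ℓ = 0.1321 × 2.4263 = 0.32051 rad
ρ = (1 − cos θ)/κ = (1 − 0.94907)/0.1321 = 0.38551
z = sin θ / κ = 0.31505/0.1321 = 2.38497
x = ρ cos φ = 0.38551 × cos(79.70°) = 0.06893
y = ρ sin φ = 0.38551 × sin(79.70°) = 0.37930

0.069 0.379 2.385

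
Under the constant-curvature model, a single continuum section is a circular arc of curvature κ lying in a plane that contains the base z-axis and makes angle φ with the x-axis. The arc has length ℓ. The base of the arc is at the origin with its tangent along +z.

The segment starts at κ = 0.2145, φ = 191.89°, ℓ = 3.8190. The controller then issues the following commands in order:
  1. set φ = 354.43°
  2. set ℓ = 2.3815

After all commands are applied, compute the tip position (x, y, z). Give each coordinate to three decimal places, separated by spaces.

initial: κ=0.2145, φ=191.89°, ℓ=3.8190
cmd 1: set φ=354.43° → (κ,φ,ℓ)=(0.2145,354.43°,3.8190) → tip=(1.4717,-0.1435,3.4060)
cmd 2: set ℓ=2.3815 → (κ,φ,ℓ)=(0.2145,354.43°,2.3815) → tip=(0.5923,-0.0578,2.2793)

0.592 -0.058 2.279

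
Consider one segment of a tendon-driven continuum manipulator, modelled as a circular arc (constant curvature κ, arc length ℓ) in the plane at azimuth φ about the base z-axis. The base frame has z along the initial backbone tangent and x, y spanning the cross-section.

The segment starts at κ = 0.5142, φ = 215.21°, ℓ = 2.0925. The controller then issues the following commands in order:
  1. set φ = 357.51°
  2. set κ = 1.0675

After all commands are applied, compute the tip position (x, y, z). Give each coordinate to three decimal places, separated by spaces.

1.512 -0.066 0.738

initial: κ=0.5142, φ=215.21°, ℓ=2.0925
cmd 1: set φ=357.51° → (κ,φ,ℓ)=(0.5142,357.51°,2.0925) → tip=(1.0203,-0.0444,1.7115)
cmd 2: set κ=1.0675 → (κ,φ,ℓ)=(1.0675,357.51°,2.0925) → tip=(1.5119,-0.0657,0.7383)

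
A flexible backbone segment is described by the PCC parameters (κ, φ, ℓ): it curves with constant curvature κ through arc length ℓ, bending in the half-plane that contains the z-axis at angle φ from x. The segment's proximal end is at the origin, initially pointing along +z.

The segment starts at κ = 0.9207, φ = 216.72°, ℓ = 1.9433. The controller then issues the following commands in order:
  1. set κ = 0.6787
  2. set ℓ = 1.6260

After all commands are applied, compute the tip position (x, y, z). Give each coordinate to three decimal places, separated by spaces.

-0.649 -0.484 1.315

initial: κ=0.9207, φ=216.72°, ℓ=1.9433
cmd 1: set κ=0.6787 → (κ,φ,ℓ)=(0.6787,216.72°,1.9433) → tip=(-0.8867,-0.6614,1.4269)
cmd 2: set ℓ=1.6260 → (κ,φ,ℓ)=(0.6787,216.72°,1.6260) → tip=(-0.6491,-0.4842,1.3155)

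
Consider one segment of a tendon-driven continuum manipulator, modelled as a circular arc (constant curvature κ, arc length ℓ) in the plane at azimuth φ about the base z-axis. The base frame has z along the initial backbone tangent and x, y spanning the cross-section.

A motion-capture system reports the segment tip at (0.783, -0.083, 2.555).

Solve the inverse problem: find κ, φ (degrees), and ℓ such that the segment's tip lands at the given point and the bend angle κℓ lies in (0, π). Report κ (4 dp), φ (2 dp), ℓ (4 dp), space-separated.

0.2203 353.95 2.7138

ρ = √(x²+y²) = √(0.783² + -0.083²) = 0.78739
φ = atan2(y, x) mod 360° = atan2(-0.083, 0.783) = 353.9491°
|p|² = ρ² + z² = 0.78739² + 2.555² = 7.14800
κ = 2ρ / |p|² = 2×0.78739 / 7.14800 = 0.22031
θ = 2·atan2(ρ, z) = 2·atan2(0.78739, 2.555) = 0.59788 rad
ℓ = θ/κ = 0.59788/0.22031 = 2.71381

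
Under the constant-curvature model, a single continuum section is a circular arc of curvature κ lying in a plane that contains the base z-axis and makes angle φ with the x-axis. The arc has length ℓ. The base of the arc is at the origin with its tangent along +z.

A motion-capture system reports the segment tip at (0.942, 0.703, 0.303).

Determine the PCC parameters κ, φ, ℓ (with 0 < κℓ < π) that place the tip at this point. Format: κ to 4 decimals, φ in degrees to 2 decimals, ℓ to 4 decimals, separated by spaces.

1.5955 36.73 1.6528

ρ = √(x²+y²) = √(0.942² + 0.703²) = 1.17540
φ = atan2(y, x) mod 360° = atan2(0.703, 0.942) = 36.7334°
|p|² = ρ² + z² = 1.17540² + 0.303² = 1.47338
κ = 2ρ / |p|² = 2×1.17540 / 1.47338 = 1.59552
θ = 2·atan2(ρ, z) = 2·atan2(1.17540, 0.303) = 2.63701 rad
ℓ = θ/κ = 2.63701/1.59552 = 1.65276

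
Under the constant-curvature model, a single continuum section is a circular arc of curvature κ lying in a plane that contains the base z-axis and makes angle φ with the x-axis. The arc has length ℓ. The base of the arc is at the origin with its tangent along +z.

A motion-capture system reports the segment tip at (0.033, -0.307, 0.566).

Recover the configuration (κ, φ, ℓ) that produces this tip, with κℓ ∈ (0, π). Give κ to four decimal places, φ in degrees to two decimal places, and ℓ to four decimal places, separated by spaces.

ρ = √(x²+y²) = √(0.033² + -0.307²) = 0.30877
φ = atan2(y, x) mod 360° = atan2(-0.307, 0.033) = 276.1353°
|p|² = ρ² + z² = 0.30877² + 0.566² = 0.41569
κ = 2ρ / |p|² = 2×0.30877 / 0.41569 = 1.48556
θ = 2·atan2(ρ, z) = 2·atan2(0.30877, 0.566) = 0.99881 rad
ℓ = θ/κ = 0.99881/1.48556 = 0.67234

1.4856 276.14 0.6723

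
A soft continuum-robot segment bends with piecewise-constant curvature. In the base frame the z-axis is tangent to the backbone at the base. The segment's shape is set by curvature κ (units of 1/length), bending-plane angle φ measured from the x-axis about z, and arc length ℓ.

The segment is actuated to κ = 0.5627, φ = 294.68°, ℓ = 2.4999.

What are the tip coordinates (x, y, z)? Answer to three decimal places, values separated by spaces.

θ = κ·ℓ = 0.5627 × 2.4999 = 1.40669 rad
ρ = (1 − cos θ)/κ = (1 − 0.16337)/0.5627 = 1.48682
z = sin θ / κ = 0.98657/0.5627 = 1.75327
x = ρ cos φ = 1.48682 × cos(294.68°) = 0.62082
y = ρ sin φ = 1.48682 × sin(294.68°) = -1.35100

0.621 -1.351 1.753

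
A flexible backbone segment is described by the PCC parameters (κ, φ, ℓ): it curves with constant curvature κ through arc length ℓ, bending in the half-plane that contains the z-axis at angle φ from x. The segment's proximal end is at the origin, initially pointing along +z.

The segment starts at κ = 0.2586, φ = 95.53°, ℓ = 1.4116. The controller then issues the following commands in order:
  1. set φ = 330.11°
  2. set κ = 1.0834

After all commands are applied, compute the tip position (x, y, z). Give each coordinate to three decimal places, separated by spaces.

initial: κ=0.2586, φ=95.53°, ℓ=1.4116
cmd 1: set φ=330.11° → (κ,φ,ℓ)=(0.2586,330.11°,1.4116) → tip=(0.2209,-0.1270,1.3805)
cmd 2: set κ=1.0834 → (κ,φ,ℓ)=(1.0834,330.11°,1.4116) → tip=(0.7671,-0.4409,0.9222)

0.767 -0.441 0.922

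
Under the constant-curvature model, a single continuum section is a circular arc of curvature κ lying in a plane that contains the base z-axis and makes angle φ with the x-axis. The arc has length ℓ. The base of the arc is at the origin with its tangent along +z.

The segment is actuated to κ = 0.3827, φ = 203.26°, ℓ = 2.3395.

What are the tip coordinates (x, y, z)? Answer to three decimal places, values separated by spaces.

θ = κ·ℓ = 0.3827 × 2.3395 = 0.89533 rad
ρ = (1 − cos θ)/κ = (1 − 0.62526)/0.3827 = 0.97919
z = sin θ / κ = 0.78041/0.3827 = 2.03923
x = ρ cos φ = 0.97919 × cos(203.26°) = -0.89960
y = ρ sin φ = 0.97919 × sin(203.26°) = -0.38669

-0.900 -0.387 2.039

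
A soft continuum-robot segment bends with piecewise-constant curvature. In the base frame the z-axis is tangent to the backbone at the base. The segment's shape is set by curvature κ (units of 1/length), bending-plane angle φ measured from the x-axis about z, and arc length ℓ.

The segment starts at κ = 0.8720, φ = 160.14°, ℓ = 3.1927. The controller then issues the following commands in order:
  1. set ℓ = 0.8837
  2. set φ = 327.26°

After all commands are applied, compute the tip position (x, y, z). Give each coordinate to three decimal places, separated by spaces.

0.272 -0.175 0.799

initial: κ=0.8720, φ=160.14°, ℓ=3.1927
cmd 1: set ℓ=0.8837 → (κ,φ,ℓ)=(0.8720,160.14°,0.8837) → tip=(-0.3047,0.1101,0.7988)
cmd 2: set φ=327.26° → (κ,φ,ℓ)=(0.8720,327.26°,0.8837) → tip=(0.2725,-0.1752,0.7988)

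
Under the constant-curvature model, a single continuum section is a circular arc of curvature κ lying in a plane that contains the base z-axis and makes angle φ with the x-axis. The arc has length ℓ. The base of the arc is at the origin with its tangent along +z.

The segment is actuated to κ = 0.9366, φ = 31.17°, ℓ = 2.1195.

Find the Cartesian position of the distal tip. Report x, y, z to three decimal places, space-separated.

1.281 0.775 0.977

θ = κ·ℓ = 0.9366 × 2.1195 = 1.98512 rad
ρ = (1 − cos θ)/κ = (1 − -0.40257)/0.9366 = 1.49752
z = sin θ / κ = 0.91539/0.9366 = 0.97735
x = ρ cos φ = 1.49752 × cos(31.17°) = 1.28133
y = ρ sin φ = 1.49752 × sin(31.17°) = 0.77508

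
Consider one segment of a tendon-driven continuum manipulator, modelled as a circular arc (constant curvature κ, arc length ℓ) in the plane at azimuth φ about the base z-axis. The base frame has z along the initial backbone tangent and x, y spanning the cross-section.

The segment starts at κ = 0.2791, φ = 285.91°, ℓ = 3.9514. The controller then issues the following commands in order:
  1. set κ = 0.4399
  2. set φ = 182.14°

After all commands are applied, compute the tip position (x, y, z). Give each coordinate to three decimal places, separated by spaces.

-2.650 -0.099 2.241

initial: κ=0.2791, φ=285.91°, ℓ=3.9514
cmd 1: set κ=0.4399 → (κ,φ,ℓ)=(0.4399,285.91°,3.9514) → tip=(0.7270,-2.5505,2.2415)
cmd 2: set φ=182.14° → (κ,φ,ℓ)=(0.4399,182.14°,3.9514) → tip=(-2.6502,-0.0990,2.2415)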